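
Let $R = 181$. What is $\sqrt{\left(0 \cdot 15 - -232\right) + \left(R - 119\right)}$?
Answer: $7 \sqrt{6} \approx 17.146$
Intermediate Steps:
$\sqrt{\left(0 \cdot 15 - -232\right) + \left(R - 119\right)} = \sqrt{\left(0 \cdot 15 - -232\right) + \left(181 - 119\right)} = \sqrt{\left(0 + 232\right) + 62} = \sqrt{232 + 62} = \sqrt{294} = 7 \sqrt{6}$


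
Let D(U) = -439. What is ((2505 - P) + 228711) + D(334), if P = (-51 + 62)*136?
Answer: 229281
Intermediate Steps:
P = 1496 (P = 11*136 = 1496)
((2505 - P) + 228711) + D(334) = ((2505 - 1*1496) + 228711) - 439 = ((2505 - 1496) + 228711) - 439 = (1009 + 228711) - 439 = 229720 - 439 = 229281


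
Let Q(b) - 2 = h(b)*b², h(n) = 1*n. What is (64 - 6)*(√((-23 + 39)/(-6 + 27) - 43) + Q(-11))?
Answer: -77082 + 58*I*√18627/21 ≈ -77082.0 + 376.95*I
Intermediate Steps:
h(n) = n
Q(b) = 2 + b³ (Q(b) = 2 + b*b² = 2 + b³)
(64 - 6)*(√((-23 + 39)/(-6 + 27) - 43) + Q(-11)) = (64 - 6)*(√((-23 + 39)/(-6 + 27) - 43) + (2 + (-11)³)) = 58*(√(16/21 - 43) + (2 - 1331)) = 58*(√(16*(1/21) - 43) - 1329) = 58*(√(16/21 - 43) - 1329) = 58*(√(-887/21) - 1329) = 58*(I*√18627/21 - 1329) = 58*(-1329 + I*√18627/21) = -77082 + 58*I*√18627/21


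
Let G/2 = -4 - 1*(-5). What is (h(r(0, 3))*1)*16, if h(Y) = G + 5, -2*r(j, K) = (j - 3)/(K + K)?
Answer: 112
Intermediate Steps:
r(j, K) = -(-3 + j)/(4*K) (r(j, K) = -(j - 3)/(2*(K + K)) = -(-3 + j)/(2*(2*K)) = -(-3 + j)*1/(2*K)/2 = -(-3 + j)/(4*K))
G = 2 (G = 2*(-4 - 1*(-5)) = 2*(-4 + 5) = 2*1 = 2)
h(Y) = 7 (h(Y) = 2 + 5 = 7)
(h(r(0, 3))*1)*16 = (7*1)*16 = 7*16 = 112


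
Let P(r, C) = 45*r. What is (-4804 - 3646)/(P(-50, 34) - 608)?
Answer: 4225/1429 ≈ 2.9566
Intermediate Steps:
(-4804 - 3646)/(P(-50, 34) - 608) = (-4804 - 3646)/(45*(-50) - 608) = -8450/(-2250 - 608) = -8450/(-2858) = -8450*(-1/2858) = 4225/1429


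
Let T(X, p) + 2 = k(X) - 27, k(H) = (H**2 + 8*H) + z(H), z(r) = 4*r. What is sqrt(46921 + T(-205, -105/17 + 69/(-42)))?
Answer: sqrt(86457) ≈ 294.04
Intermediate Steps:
k(H) = H**2 + 12*H (k(H) = (H**2 + 8*H) + 4*H = H**2 + 12*H)
T(X, p) = -29 + X*(12 + X) (T(X, p) = -2 + (X*(12 + X) - 27) = -2 + (-27 + X*(12 + X)) = -29 + X*(12 + X))
sqrt(46921 + T(-205, -105/17 + 69/(-42))) = sqrt(46921 + (-29 + (-205)**2 + 12*(-205))) = sqrt(46921 + (-29 + 42025 - 2460)) = sqrt(46921 + 39536) = sqrt(86457)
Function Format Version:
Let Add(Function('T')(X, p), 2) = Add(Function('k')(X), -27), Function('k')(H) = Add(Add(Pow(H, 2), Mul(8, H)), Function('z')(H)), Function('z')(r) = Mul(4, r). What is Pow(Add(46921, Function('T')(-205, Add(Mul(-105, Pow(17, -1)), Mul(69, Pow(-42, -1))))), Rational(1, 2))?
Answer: Pow(86457, Rational(1, 2)) ≈ 294.04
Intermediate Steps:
Function('k')(H) = Add(Pow(H, 2), Mul(12, H)) (Function('k')(H) = Add(Add(Pow(H, 2), Mul(8, H)), Mul(4, H)) = Add(Pow(H, 2), Mul(12, H)))
Function('T')(X, p) = Add(-29, Mul(X, Add(12, X))) (Function('T')(X, p) = Add(-2, Add(Mul(X, Add(12, X)), -27)) = Add(-2, Add(-27, Mul(X, Add(12, X)))) = Add(-29, Mul(X, Add(12, X))))
Pow(Add(46921, Function('T')(-205, Add(Mul(-105, Pow(17, -1)), Mul(69, Pow(-42, -1))))), Rational(1, 2)) = Pow(Add(46921, Add(-29, Pow(-205, 2), Mul(12, -205))), Rational(1, 2)) = Pow(Add(46921, Add(-29, 42025, -2460)), Rational(1, 2)) = Pow(Add(46921, 39536), Rational(1, 2)) = Pow(86457, Rational(1, 2))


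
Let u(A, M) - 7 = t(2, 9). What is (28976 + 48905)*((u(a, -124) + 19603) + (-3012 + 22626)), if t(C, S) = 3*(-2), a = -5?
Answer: 3054337058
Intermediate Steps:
t(C, S) = -6
u(A, M) = 1 (u(A, M) = 7 - 6 = 1)
(28976 + 48905)*((u(a, -124) + 19603) + (-3012 + 22626)) = (28976 + 48905)*((1 + 19603) + (-3012 + 22626)) = 77881*(19604 + 19614) = 77881*39218 = 3054337058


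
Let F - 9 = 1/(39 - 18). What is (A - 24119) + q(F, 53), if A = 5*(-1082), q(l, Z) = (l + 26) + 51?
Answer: -618302/21 ≈ -29443.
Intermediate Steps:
F = 190/21 (F = 9 + 1/(39 - 18) = 9 + 1/21 = 190/21 ≈ 9.0476)
q(l, Z) = 77 + l (q(l, Z) = (26 + l) + 51 = 77 + l)
A = -5410
(A - 24119) + q(F, 53) = (-5410 - 24119) + (77 + 190/21) = -29529 + 1807/21 = -618302/21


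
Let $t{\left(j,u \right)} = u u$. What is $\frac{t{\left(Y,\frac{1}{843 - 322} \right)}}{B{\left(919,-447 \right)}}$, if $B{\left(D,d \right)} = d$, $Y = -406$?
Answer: $- \frac{1}{121334127} \approx -8.2417 \cdot 10^{-9}$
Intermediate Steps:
$t{\left(j,u \right)} = u^{2}$
$\frac{t{\left(Y,\frac{1}{843 - 322} \right)}}{B{\left(919,-447 \right)}} = \frac{\left(\frac{1}{843 - 322}\right)^{2}}{-447} = \left(\frac{1}{521}\right)^{2} \left(- \frac{1}{447}\right) = \frac{1}{271441} \left(- \frac{1}{447}\right) = - \frac{1}{121334127}$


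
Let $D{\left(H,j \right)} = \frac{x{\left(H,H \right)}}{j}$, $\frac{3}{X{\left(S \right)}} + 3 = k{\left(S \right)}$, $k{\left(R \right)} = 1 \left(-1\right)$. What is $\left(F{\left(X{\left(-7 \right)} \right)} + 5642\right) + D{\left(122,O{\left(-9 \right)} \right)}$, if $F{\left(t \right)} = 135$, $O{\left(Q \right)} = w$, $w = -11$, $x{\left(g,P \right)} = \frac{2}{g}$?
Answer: $\frac{3876366}{671} \approx 5777.0$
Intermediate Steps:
$k{\left(R \right)} = -1$
$X{\left(S \right)} = - \frac{3}{4}$ ($X{\left(S \right)} = \frac{3}{-3 - 1} = \frac{3}{-4} = 3 \left(- \frac{1}{4}\right) = - \frac{3}{4}$)
$O{\left(Q \right)} = -11$
$D{\left(H,j \right)} = \frac{2}{H j}$ ($D{\left(H,j \right)} = \frac{2 \frac{1}{H}}{j} = \frac{2}{H j}$)
$\left(F{\left(X{\left(-7 \right)} \right)} + 5642\right) + D{\left(122,O{\left(-9 \right)} \right)} = \left(135 + 5642\right) + \frac{2}{122 \left(-11\right)} = 5777 + 2 \cdot \frac{1}{122} \left(- \frac{1}{11}\right) = 5777 - \frac{1}{671} = \frac{3876366}{671}$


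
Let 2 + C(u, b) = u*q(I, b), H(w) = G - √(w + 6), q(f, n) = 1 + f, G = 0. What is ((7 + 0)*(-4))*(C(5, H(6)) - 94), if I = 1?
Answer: 2408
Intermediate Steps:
H(w) = -√(6 + w) (H(w) = 0 - √(w + 6) = 0 - √(6 + w) = -√(6 + w))
C(u, b) = -2 + 2*u (C(u, b) = -2 + u*(1 + 1) = -2 + u*2 = -2 + 2*u)
((7 + 0)*(-4))*(C(5, H(6)) - 94) = ((7 + 0)*(-4))*((-2 + 2*5) - 94) = (7*(-4))*((-2 + 10) - 94) = -28*(8 - 94) = -28*(-86) = 2408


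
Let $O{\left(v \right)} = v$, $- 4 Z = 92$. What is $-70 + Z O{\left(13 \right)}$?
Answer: $-369$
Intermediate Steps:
$Z = -23$ ($Z = \left(- \frac{1}{4}\right) 92 = -23$)
$-70 + Z O{\left(13 \right)} = -70 - 299 = -369$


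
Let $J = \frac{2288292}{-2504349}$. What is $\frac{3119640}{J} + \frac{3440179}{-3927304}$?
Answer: $- \frac{2556893955540780809}{748901527064} \approx -3.4142 \cdot 10^{6}$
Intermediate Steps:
$J = - \frac{762764}{834783}$ ($J = 2288292 \left(- \frac{1}{2504349}\right) = - \frac{762764}{834783} \approx -0.91373$)
$\frac{3119640}{J} + \frac{3440179}{-3927304} = \frac{3119640}{- \frac{762764}{834783}} + \frac{3440179}{-3927304} = 3119640 \left(- \frac{834783}{762764}\right) + 3440179 \left(- \frac{1}{3927304}\right) = - \frac{651055609530}{190691} - \frac{3440179}{3927304} = - \frac{2556893955540780809}{748901527064}$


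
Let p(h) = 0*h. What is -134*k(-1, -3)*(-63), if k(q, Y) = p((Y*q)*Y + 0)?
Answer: 0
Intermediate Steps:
p(h) = 0
k(q, Y) = 0
-134*k(-1, -3)*(-63) = -134*0*(-63) = 0*(-63) = 0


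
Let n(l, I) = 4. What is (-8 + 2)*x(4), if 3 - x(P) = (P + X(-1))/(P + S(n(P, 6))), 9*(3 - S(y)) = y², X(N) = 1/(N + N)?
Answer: -657/47 ≈ -13.979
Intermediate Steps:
X(N) = 1/(2*N)
S(y) = 3 - y²/9
x(P) = 3 - (-½ + P)/(11/9 + P) (x(P) = 3 - (P + (½)/(-1))/(P + (3 - ⅑*4²)) = 3 - (P + (½)*(-1))/(P + (3 - ⅑*16)) = 3 - (P - ½)/(P + (3 - 16/9)) = 3 - (-½ + P)/(P + 11/9) = 3 - (-½ + P)/(11/9 + P))
(-8 + 2)*x(4) = (-8 + 2)*(3*(25 + 12*4)/(2*(11 + 9*4))) = -9*(25 + 48)/(11 + 36) = -9*73/47 = -6*219/94 = -657/47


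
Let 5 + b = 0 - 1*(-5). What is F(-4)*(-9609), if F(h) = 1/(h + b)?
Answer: 9609/4 ≈ 2402.3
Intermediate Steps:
b = 0 (b = -5 + (0 - 1*(-5)) = -5 + (0 + 5) = -5 + 5 = 0)
F(h) = 1/h (F(h) = 1/(h + 0) = 1/h)
F(-4)*(-9609) = -9609/(-4) = -1/4*(-9609) = 9609/4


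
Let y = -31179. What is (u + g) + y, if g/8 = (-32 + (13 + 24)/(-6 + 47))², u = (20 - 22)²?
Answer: -39400175/1681 ≈ -23439.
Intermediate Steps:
u = 4 (u = (-2)² = 4)
g = 13005000/1681 (g = 8*(-32 + (13 + 24)/(-6 + 47))² = 8*(-32 + 37/41)² = 8*(-1275/41)² = 8*(1625625/1681) = 13005000/1681 ≈ 7736.5)
(u + g) + y = (4 + 13005000/1681) - 31179 = 13011724/1681 - 31179 = -39400175/1681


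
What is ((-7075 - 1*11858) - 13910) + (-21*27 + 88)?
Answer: -33322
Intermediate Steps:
((-7075 - 1*11858) - 13910) + (-21*27 + 88) = ((-7075 - 11858) - 13910) + (-567 + 88) = (-18933 - 13910) - 479 = -32843 - 479 = -33322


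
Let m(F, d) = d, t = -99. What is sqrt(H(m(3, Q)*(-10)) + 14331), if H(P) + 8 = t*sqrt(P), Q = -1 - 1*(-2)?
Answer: sqrt(14323 - 99*I*sqrt(10)) ≈ 119.69 - 1.308*I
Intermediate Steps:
Q = 1 (Q = -1 + 2 = 1)
H(P) = -8 - 99*sqrt(P)
sqrt(H(m(3, Q)*(-10)) + 14331) = sqrt((-8 - 99*I*sqrt(10)) + 14331) = sqrt(14323 - 99*I*sqrt(10))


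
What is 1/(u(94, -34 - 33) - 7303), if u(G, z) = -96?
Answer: -1/7399 ≈ -0.00013515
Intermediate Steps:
1/(u(94, -34 - 33) - 7303) = 1/(-96 - 7303) = 1/(-7399) = -1/7399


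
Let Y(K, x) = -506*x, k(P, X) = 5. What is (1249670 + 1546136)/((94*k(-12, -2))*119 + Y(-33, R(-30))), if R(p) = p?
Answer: 107531/2735 ≈ 39.317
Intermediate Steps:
(1249670 + 1546136)/((94*k(-12, -2))*119 + Y(-33, R(-30))) = (1249670 + 1546136)/((94*5)*119 - 506*(-30)) = 2795806/(470*119 + 15180) = 2795806/(55930 + 15180) = 2795806/71110 = 2795806*(1/71110) = 107531/2735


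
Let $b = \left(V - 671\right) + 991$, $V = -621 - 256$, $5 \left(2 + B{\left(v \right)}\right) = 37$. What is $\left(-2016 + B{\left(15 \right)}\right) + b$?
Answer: $- \frac{12838}{5} \approx -2567.6$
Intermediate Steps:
$B{\left(v \right)} = \frac{27}{5}$ ($B{\left(v \right)} = -2 + \frac{1}{5} \cdot 37 = -2 + \frac{37}{5} = \frac{27}{5}$)
$V = -877$ ($V = -621 - 256 = -877$)
$b = -557$ ($b = \left(-877 - 671\right) + 991 = -1548 + 991 = -557$)
$\left(-2016 + B{\left(15 \right)}\right) + b = \left(-2016 + \frac{27}{5}\right) - 557 = - \frac{10053}{5} - 557 = - \frac{12838}{5}$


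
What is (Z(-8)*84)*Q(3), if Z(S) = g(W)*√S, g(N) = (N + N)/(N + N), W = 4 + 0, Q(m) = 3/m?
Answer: 168*I*√2 ≈ 237.59*I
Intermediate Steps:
W = 4
g(N) = 1 (g(N) = (2*N)/((2*N)) = (2*N)*(1/(2*N)) = 1)
Z(S) = √S (Z(S) = 1*√S = √S)
(Z(-8)*84)*Q(3) = (√(-8)*84)*(3/3) = ((2*I*√2)*84)*(3*(⅓)) = (168*I*√2)*1 = 168*I*√2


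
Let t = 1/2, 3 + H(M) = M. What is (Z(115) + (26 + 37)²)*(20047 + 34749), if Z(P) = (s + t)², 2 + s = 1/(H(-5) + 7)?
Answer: 217827799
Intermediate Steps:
H(M) = -3 + M
t = ½ (t = 1*(½) = ½ ≈ 0.50000)
s = -3 (s = -2 + 1/((-3 - 5) + 7) = -2 + 1/(-8 + 7) = -2 + 1/(-1) = -2 - 1 = -3)
Z(P) = 25/4 (Z(P) = (-3 + ½)² = (-5/2)² = 25/4)
(Z(115) + (26 + 37)²)*(20047 + 34749) = (25/4 + (26 + 37)²)*(20047 + 34749) = (25/4 + 63²)*54796 = (25/4 + 3969)*54796 = (15901/4)*54796 = 217827799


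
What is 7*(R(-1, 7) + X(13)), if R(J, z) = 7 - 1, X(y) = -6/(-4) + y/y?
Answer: 119/2 ≈ 59.500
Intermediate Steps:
X(y) = 5/2 (X(y) = -6*(-1/4) + 1 = 3/2 + 1 = 5/2)
R(J, z) = 6
7*(R(-1, 7) + X(13)) = 7*(6 + 5/2) = 7*(17/2) = 119/2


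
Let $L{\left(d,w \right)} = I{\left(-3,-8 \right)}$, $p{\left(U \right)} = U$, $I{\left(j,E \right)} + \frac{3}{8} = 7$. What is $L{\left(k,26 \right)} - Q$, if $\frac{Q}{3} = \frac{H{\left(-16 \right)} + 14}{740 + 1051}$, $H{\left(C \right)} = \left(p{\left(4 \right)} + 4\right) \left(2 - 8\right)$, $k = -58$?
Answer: $\frac{31913}{4776} \approx 6.682$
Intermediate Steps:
$I{\left(j,E \right)} = \frac{53}{8}$ ($I{\left(j,E \right)} = - \frac{3}{8} + 7 = \frac{53}{8}$)
$L{\left(d,w \right)} = \frac{53}{8}$
$H{\left(C \right)} = -48$ ($H{\left(C \right)} = \left(4 + 4\right) \left(2 - 8\right) = 8 \left(-6\right) = -48$)
$Q = - \frac{34}{597}$ ($Q = 3 \frac{-48 + 14}{740 + 1051} = 3 \left(- \frac{34}{1791}\right) = - \frac{34}{597} \approx -0.056951$)
$L{\left(k,26 \right)} - Q = \frac{53}{8} - - \frac{34}{597} = \frac{53}{8} + \frac{34}{597} = \frac{31913}{4776}$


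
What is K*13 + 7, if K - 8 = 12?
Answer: 267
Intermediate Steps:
K = 20 (K = 8 + 12 = 20)
K*13 + 7 = 20*13 + 7 = 260 + 7 = 267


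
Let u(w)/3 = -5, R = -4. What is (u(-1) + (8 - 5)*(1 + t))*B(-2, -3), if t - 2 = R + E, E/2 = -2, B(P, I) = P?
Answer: 60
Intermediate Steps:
E = -4 (E = 2*(-2) = -4)
t = -6 (t = 2 + (-4 - 4) = 2 - 8 = -6)
u(w) = -15 (u(w) = 3*(-5) = -15)
(u(-1) + (8 - 5)*(1 + t))*B(-2, -3) = (-15 + (8 - 5)*(1 - 6))*(-2) = (-15 + 3*(-5))*(-2) = (-15 - 15)*(-2) = -30*(-2) = 60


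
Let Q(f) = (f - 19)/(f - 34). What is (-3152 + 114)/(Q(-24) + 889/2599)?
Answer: -457954196/163319 ≈ -2804.0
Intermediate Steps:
Q(f) = (-19 + f)/(-34 + f)
(-3152 + 114)/(Q(-24) + 889/2599) = (-3152 + 114)/((-19 - 24)/(-34 - 24) + 889/2599) = -3038/(-43/(-58) + 889*(1/2599)) = -3038/(-1/58*(-43) + 889/2599) = -3038/(43/58 + 889/2599) = -3038/163319/150742 = -3038*150742/163319 = -457954196/163319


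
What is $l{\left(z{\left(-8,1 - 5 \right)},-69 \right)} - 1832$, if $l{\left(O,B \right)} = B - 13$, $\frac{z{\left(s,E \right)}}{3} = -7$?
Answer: $-1914$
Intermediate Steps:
$z{\left(s,E \right)} = -21$ ($z{\left(s,E \right)} = 3 \left(-7\right) = -21$)
$l{\left(O,B \right)} = -13 + B$
$l{\left(z{\left(-8,1 - 5 \right)},-69 \right)} - 1832 = \left(-13 - 69\right) - 1832 = -82 - 1832 = -1914$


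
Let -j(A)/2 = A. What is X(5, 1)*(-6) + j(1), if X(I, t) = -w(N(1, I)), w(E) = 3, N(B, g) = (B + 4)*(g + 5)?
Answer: 16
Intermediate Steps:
j(A) = -2*A
N(B, g) = (4 + B)*(5 + g)
X(I, t) = -3 (X(I, t) = -1*3 = -3)
X(5, 1)*(-6) + j(1) = -3*(-6) - 2*1 = 18 - 2 = 16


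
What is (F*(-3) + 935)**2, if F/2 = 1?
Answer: 863041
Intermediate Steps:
F = 2 (F = 2*1 = 2)
(F*(-3) + 935)**2 = (2*(-3) + 935)**2 = (-6 + 935)**2 = 929**2 = 863041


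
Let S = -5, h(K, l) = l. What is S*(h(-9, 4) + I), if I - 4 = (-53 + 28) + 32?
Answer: -75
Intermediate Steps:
I = 11 (I = 4 + ((-53 + 28) + 32) = 4 + (-25 + 32) = 4 + 7 = 11)
S*(h(-9, 4) + I) = -5*(4 + 11) = -5*15 = -75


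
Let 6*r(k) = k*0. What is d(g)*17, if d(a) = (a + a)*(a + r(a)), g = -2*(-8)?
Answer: 8704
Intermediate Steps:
r(k) = 0 (r(k) = (k*0)/6 = (1/6)*0 = 0)
g = 16
d(a) = 2*a**2 (d(a) = (a + a)*(a + 0) = (2*a)*a = 2*a**2)
d(g)*17 = (2*16**2)*17 = (2*256)*17 = 512*17 = 8704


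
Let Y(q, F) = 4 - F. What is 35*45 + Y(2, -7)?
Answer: 1586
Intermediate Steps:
35*45 + Y(2, -7) = 35*45 + (4 - 1*(-7)) = 1575 + (4 + 7) = 1575 + 11 = 1586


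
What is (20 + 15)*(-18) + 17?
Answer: -613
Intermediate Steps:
(20 + 15)*(-18) + 17 = 35*(-18) + 17 = -630 + 17 = -613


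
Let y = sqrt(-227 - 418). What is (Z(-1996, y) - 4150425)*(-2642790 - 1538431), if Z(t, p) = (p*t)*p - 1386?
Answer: 11976651801411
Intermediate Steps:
y = I*sqrt(645) (y = sqrt(-645) = I*sqrt(645) ≈ 25.397*I)
Z(t, p) = -1386 + t*p**2 (Z(t, p) = t*p**2 - 1386 = -1386 + t*p**2)
(Z(-1996, y) - 4150425)*(-2642790 - 1538431) = ((-1386 - 1996*(I*sqrt(645))**2) - 4150425)*(-2642790 - 1538431) = ((-1386 - 1996*(-645)) - 4150425)*(-4181221) = ((-1386 + 1287420) - 4150425)*(-4181221) = (1286034 - 4150425)*(-4181221) = -2864391*(-4181221) = 11976651801411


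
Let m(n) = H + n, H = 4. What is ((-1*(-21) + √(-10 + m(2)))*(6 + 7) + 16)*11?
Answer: 3179 + 286*I ≈ 3179.0 + 286.0*I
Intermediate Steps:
m(n) = 4 + n
((-1*(-21) + √(-10 + m(2)))*(6 + 7) + 16)*11 = ((-1*(-21) + √(-10 + (4 + 2)))*(6 + 7) + 16)*11 = ((21 + √(-10 + 6))*13 + 16)*11 = ((21 + √(-4))*13 + 16)*11 = ((21 + 2*I)*13 + 16)*11 = ((273 + 26*I) + 16)*11 = (289 + 26*I)*11 = 3179 + 286*I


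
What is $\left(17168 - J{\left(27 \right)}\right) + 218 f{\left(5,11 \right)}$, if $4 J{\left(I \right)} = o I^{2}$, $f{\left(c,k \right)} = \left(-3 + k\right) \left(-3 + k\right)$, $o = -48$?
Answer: $39868$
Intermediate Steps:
$f{\left(c,k \right)} = \left(-3 + k\right)^{2}$
$J{\left(I \right)} = - 12 I^{2}$ ($J{\left(I \right)} = \frac{\left(-48\right) I^{2}}{4} = - 12 I^{2}$)
$\left(17168 - J{\left(27 \right)}\right) + 218 f{\left(5,11 \right)} = \left(17168 - - 12 \cdot 27^{2}\right) + 218 \left(-3 + 11\right)^{2} = \left(17168 - \left(-12\right) 729\right) + 218 \cdot 8^{2} = \left(17168 - -8748\right) + 218 \cdot 64 = \left(17168 + 8748\right) + 13952 = 25916 + 13952 = 39868$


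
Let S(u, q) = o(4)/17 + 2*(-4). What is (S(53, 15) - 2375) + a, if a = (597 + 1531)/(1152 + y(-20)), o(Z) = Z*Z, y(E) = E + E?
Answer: -5624283/2363 ≈ -2380.1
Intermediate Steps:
y(E) = 2*E
o(Z) = Z²
a = 266/139 (a = (597 + 1531)/(1152 + 2*(-20)) = 2128/(1152 - 40) = 2128/1112 = 2128*(1/1112) = 266/139 ≈ 1.9137)
S(u, q) = -120/17 (S(u, q) = 4²/17 + 2*(-4) = 16*(1/17) - 8 = 16/17 - 8 = -120/17)
(S(53, 15) - 2375) + a = (-120/17 - 2375) + 266/139 = -40495/17 + 266/139 = -5624283/2363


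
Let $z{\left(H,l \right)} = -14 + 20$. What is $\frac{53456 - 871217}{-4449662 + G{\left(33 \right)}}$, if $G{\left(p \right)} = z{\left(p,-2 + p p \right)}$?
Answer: $\frac{817761}{4449656} \approx 0.18378$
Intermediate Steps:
$z{\left(H,l \right)} = 6$
$G{\left(p \right)} = 6$
$\frac{53456 - 871217}{-4449662 + G{\left(33 \right)}} = \frac{53456 - 871217}{-4449662 + 6} = - \frac{817761}{-4449656} = \left(-817761\right) \left(- \frac{1}{4449656}\right) = \frac{817761}{4449656}$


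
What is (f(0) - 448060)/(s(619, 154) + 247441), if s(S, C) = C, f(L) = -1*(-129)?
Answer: -447931/247595 ≈ -1.8091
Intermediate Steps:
f(L) = 129
(f(0) - 448060)/(s(619, 154) + 247441) = (129 - 448060)/(154 + 247441) = -447931/247595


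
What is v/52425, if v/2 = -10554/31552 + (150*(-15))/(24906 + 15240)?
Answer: -13741469/922306174800 ≈ -1.4899e-5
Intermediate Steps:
v = -41224407/52778608 (v = 2*(-10554/31552 + (150*(-15))/(24906 + 15240)) = 2*(-10554*1/31552 - 2250/40146) = 2*(-5277/15776 - 2250*1/40146) = 2*(-5277/15776 - 375/6691) = 2*(-41224407/105557216) = -41224407/52778608 ≈ -0.78108)
v/52425 = -41224407/52778608/52425 = -41224407/52778608*1/52425 = -13741469/922306174800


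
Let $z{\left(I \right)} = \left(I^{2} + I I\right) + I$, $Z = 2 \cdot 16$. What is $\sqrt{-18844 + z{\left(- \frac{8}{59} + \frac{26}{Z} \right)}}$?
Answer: $\frac{i \sqrt{16791146926}}{944} \approx 137.27 i$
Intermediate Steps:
$Z = 32$
$z{\left(I \right)} = I + 2 I^{2}$ ($z{\left(I \right)} = \left(I^{2} + I^{2}\right) + I = 2 I^{2} + I = I + 2 I^{2}$)
$\sqrt{-18844 + z{\left(- \frac{8}{59} + \frac{26}{Z} \right)}} = \sqrt{-18844 + \left(- \frac{8}{59} + \frac{26}{32}\right) \left(1 + 2 \left(- \frac{8}{59} + \frac{26}{32}\right)\right)} = \sqrt{-18844 + \left(\left(-8\right) \frac{1}{59} + 26 \cdot \frac{1}{32}\right) \left(1 + 2 \left(\left(-8\right) \frac{1}{59} + 26 \cdot \frac{1}{32}\right)\right)} = \sqrt{-18844 + \left(- \frac{8}{59} + \frac{13}{16}\right) \left(1 + 2 \left(- \frac{8}{59} + \frac{13}{16}\right)\right)} = \sqrt{-18844 + \frac{639 \left(1 + 2 \cdot \frac{639}{944}\right)}{944}} = \sqrt{-18844 + \frac{639 \left(1 + \frac{639}{472}\right)}{944}} = \sqrt{-18844 + \frac{639}{944} \cdot \frac{1111}{472}} = \sqrt{-18844 + \frac{709929}{445568}} = \sqrt{- \frac{8395573463}{445568}} = \frac{i \sqrt{16791146926}}{944}$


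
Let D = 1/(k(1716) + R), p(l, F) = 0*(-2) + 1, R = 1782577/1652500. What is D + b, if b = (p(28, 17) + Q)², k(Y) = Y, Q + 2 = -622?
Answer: 1101305395490933/2837472577 ≈ 3.8813e+5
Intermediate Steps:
Q = -624 (Q = -2 - 622 = -624)
R = 1782577/1652500 (R = 1782577*(1/1652500) = 1782577/1652500 ≈ 1.0787)
p(l, F) = 1 (p(l, F) = 0 + 1 = 1)
b = 388129 (b = (1 - 624)² = (-623)² = 388129)
D = 1652500/2837472577 (D = 1/(1716 + 1782577/1652500) = 1/(2837472577/1652500) = 1652500/2837472577 ≈ 0.00058238)
D + b = 1652500/2837472577 + 388129 = 1101305395490933/2837472577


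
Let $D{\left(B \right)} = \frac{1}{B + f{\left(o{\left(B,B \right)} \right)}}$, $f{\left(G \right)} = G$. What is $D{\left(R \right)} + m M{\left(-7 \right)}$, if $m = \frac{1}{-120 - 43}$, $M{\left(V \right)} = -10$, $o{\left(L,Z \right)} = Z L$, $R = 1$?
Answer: $\frac{183}{326} \approx 0.56135$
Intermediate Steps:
$o{\left(L,Z \right)} = L Z$
$m = - \frac{1}{163}$ ($m = \frac{1}{-163} = - \frac{1}{163} \approx -0.006135$)
$D{\left(B \right)} = \frac{1}{B + B^{2}}$ ($D{\left(B \right)} = \frac{1}{B + B B} = \frac{1}{B + B^{2}}$)
$D{\left(R \right)} + m M{\left(-7 \right)} = \frac{1}{1 \left(1 + 1\right)} - - \frac{10}{163} = 1 \cdot \frac{1}{2} + \frac{10}{163} = \frac{1}{2} + \frac{10}{163} = \frac{183}{326}$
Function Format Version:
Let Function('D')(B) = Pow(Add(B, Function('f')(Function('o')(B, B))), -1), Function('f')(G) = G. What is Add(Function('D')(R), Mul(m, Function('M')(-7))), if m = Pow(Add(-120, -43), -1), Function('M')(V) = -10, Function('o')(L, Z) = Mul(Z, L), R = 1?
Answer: Rational(183, 326) ≈ 0.56135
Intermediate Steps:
Function('o')(L, Z) = Mul(L, Z)
m = Rational(-1, 163) (m = Pow(-163, -1) = Rational(-1, 163) ≈ -0.0061350)
Function('D')(B) = Pow(Add(B, Pow(B, 2)), -1) (Function('D')(B) = Pow(Add(B, Mul(B, B)), -1) = Pow(Add(B, Pow(B, 2)), -1))
Add(Function('D')(R), Mul(m, Function('M')(-7))) = Add(Mul(Pow(1, -1), Pow(Add(1, 1), -1)), Mul(Rational(-1, 163), -10)) = Add(Mul(1, Pow(2, -1)), Rational(10, 163)) = Add(Mul(1, Rational(1, 2)), Rational(10, 163)) = Add(Rational(1, 2), Rational(10, 163)) = Rational(183, 326)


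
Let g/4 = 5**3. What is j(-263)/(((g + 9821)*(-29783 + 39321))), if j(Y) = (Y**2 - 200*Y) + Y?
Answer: 60753/49220849 ≈ 0.0012343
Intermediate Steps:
g = 500 (g = 4*5**3 = 4*125 = 500)
j(Y) = Y**2 - 199*Y
j(-263)/(((g + 9821)*(-29783 + 39321))) = (-263*(-199 - 263))/(((500 + 9821)*(-29783 + 39321))) = (-263*(-462))/((10321*9538)) = 121506/98441698 = 121506*(1/98441698) = 60753/49220849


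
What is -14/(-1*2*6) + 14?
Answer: 91/6 ≈ 15.167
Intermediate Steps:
-14/(-1*2*6) + 14 = -14/((-2*6)) + 14 = -14/(-12) + 14 = -14*(-1/12) + 14 = 7/6 + 14 = 91/6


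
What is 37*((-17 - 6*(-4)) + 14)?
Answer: 777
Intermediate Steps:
37*((-17 - 6*(-4)) + 14) = 37*((-17 + 24) + 14) = 37*(7 + 14) = 37*21 = 777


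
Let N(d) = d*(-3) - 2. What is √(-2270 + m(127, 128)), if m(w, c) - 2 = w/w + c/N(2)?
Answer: I*√2283 ≈ 47.781*I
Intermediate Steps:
N(d) = -2 - 3*d (N(d) = -3*d - 2 = -2 - 3*d)
m(w, c) = 3 - c/8 (m(w, c) = 2 + (w/w + c/(-2 - 3*2)) = 2 + (1 + c/(-2 - 6)) = 2 + (1 + c/(-8)) = 2 + (1 + c*(-⅛)) = 2 + (1 - c/8) = 3 - c/8)
√(-2270 + m(127, 128)) = √(-2270 + (3 - ⅛*128)) = √(-2270 + (3 - 16)) = √(-2270 - 13) = √(-2283) = I*√2283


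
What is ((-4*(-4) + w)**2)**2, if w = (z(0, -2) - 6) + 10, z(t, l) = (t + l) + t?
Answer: 104976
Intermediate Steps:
z(t, l) = l + 2*t (z(t, l) = (l + t) + t = l + 2*t)
w = 2 (w = ((-2 + 2*0) - 6) + 10 = ((-2 + 0) - 6) + 10 = (-2 - 6) + 10 = -8 + 10 = 2)
((-4*(-4) + w)**2)**2 = ((-4*(-4) + 2)**2)**2 = ((16 + 2)**2)**2 = (18**2)**2 = 324**2 = 104976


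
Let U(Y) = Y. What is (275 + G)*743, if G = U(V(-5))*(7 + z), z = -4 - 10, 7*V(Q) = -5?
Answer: 208040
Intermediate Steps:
V(Q) = -5/7 (V(Q) = (⅐)*(-5) = -5/7)
z = -14
G = 5 (G = -5*(7 - 14)/7 = -5/7*(-7) = 5)
(275 + G)*743 = (275 + 5)*743 = 280*743 = 208040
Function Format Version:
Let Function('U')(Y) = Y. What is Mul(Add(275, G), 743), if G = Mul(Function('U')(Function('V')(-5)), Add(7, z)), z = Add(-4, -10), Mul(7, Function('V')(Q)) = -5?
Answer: 208040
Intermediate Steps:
Function('V')(Q) = Rational(-5, 7) (Function('V')(Q) = Mul(Rational(1, 7), -5) = Rational(-5, 7))
z = -14
G = 5 (G = Mul(Rational(-5, 7), Add(7, -14)) = Mul(Rational(-5, 7), -7) = 5)
Mul(Add(275, G), 743) = Mul(Add(275, 5), 743) = Mul(280, 743) = 208040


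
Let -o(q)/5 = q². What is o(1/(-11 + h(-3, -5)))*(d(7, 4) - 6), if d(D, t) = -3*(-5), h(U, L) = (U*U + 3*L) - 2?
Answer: -45/361 ≈ -0.12465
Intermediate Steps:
h(U, L) = -2 + U² + 3*L (h(U, L) = (U² + 3*L) - 2 = -2 + U² + 3*L)
d(D, t) = 15
o(q) = -5*q²
o(1/(-11 + h(-3, -5)))*(d(7, 4) - 6) = (-5/(-11 + (-2 + (-3)² + 3*(-5)))²)*(15 - 6) = -5/(-11 + (-2 + 9 - 15))²*9 = -5/(-11 - 8)²*9 = -5*(1/(-19))²*9 = -5*(-1/19)²*9 = -5*1/361*9 = -5/361*9 = -45/361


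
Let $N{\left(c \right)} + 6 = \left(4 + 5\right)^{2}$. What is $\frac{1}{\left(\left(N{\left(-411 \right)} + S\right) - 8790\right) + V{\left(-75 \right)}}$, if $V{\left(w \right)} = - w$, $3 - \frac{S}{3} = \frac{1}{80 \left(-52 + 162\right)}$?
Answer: $- \frac{8800}{75952803} \approx -0.00011586$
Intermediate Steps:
$N{\left(c \right)} = 75$ ($N{\left(c \right)} = -6 + \left(4 + 5\right)^{2} = -6 + 9^{2} = -6 + 81 = 75$)
$S = \frac{79197}{8800}$ ($S = 9 - \frac{3}{80 \left(-52 + 162\right)} = 9 - \frac{3}{80 \cdot 110} = 9 - \frac{3}{8800} = \frac{79197}{8800} \approx 8.9997$)
$\frac{1}{\left(\left(N{\left(-411 \right)} + S\right) - 8790\right) + V{\left(-75 \right)}} = \frac{1}{\left(\left(75 + \frac{79197}{8800}\right) - 8790\right) - -75} = \frac{1}{\left(\frac{739197}{8800} - 8790\right) + 75} = \frac{1}{- \frac{76612803}{8800} + 75} = \frac{1}{- \frac{75952803}{8800}} = - \frac{8800}{75952803}$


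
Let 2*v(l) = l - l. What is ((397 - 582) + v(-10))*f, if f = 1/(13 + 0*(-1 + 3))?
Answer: -185/13 ≈ -14.231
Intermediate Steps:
v(l) = 0 (v(l) = (l - l)/2 = (½)*0 = 0)
f = 1/13 (f = 1/(13 + 0*2) = 1/(13 + 0) = 1/13 ≈ 0.076923)
((397 - 582) + v(-10))*f = ((397 - 582) + 0)*(1/13) = (-185 + 0)*(1/13) = -185*1/13 = -185/13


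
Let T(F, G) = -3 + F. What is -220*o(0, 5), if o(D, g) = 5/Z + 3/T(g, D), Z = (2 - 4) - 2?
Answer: -55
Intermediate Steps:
Z = -4 (Z = -2 - 2 = -4)
o(D, g) = -5/4 + 3/(-3 + g) (o(D, g) = 5/(-4) + 3/(-3 + g) = 5*(-1/4) + 3/(-3 + g) = -5/4 + 3/(-3 + g))
-220*o(0, 5) = -55*(27 - 5*5)/(-3 + 5) = -55*(27 - 25)/2 = -55*2/2 = -220*1/4 = -55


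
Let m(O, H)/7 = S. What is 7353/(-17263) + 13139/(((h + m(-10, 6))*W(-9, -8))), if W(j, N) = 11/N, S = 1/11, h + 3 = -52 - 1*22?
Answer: 32292356/258945 ≈ 124.71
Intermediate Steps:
h = -77 (h = -3 + (-52 - 1*22) = -3 + (-52 - 22) = -3 - 74 = -77)
S = 1/11 ≈ 0.090909
m(O, H) = 7/11 (m(O, H) = 7*(1/11) = 7/11)
7353/(-17263) + 13139/(((h + m(-10, 6))*W(-9, -8))) = 7353/(-17263) + 13139/(((-77 + 7/11)*(11/(-8)))) = 7353*(-1/17263) + 13139/((-840*(-1)/8)) = -7353/17263 + 13139/((-840/11*(-11/8))) = -7353/17263 + 13139/105 = -7353/17263 + 13139*(1/105) = -7353/17263 + 1877/15 = 32292356/258945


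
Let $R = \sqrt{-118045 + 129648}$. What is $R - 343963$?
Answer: $-343963 + \sqrt{11603} \approx -3.4386 \cdot 10^{5}$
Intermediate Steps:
$R = \sqrt{11603} \approx 107.72$
$R - 343963 = \sqrt{11603} - 343963 = -343963 + \sqrt{11603}$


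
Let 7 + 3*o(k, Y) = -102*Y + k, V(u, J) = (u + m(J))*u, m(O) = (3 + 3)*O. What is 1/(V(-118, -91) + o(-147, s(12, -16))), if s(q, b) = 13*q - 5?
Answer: 3/219500 ≈ 1.3667e-5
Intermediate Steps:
m(O) = 6*O
s(q, b) = -5 + 13*q
V(u, J) = u*(u + 6*J) (V(u, J) = (u + 6*J)*u = u*(u + 6*J))
o(k, Y) = -7/3 - 34*Y + k/3 (o(k, Y) = -7/3 + (-102*Y + k)/3 = -7/3 + (k - 102*Y)/3 = -7/3 + (-34*Y + k/3) = -7/3 - 34*Y + k/3)
1/(V(-118, -91) + o(-147, s(12, -16))) = 1/(-118*(-118 + 6*(-91)) + (-7/3 - 34*(-5 + 13*12) + (⅓)*(-147))) = 1/(-118*(-118 - 546) + (-7/3 - 34*(-5 + 156) - 49)) = 1/(-118*(-664) + (-7/3 - 34*151 - 49)) = 1/(78352 + (-7/3 - 5134 - 49)) = 1/(78352 - 15556/3) = 1/(219500/3) = 3/219500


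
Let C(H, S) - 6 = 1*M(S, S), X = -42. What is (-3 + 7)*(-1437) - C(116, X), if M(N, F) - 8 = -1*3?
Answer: -5759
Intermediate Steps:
M(N, F) = 5 (M(N, F) = 8 - 1*3 = 8 - 3 = 5)
C(H, S) = 11 (C(H, S) = 6 + 1*5 = 6 + 5 = 11)
(-3 + 7)*(-1437) - C(116, X) = (-3 + 7)*(-1437) - 1*11 = 4*(-1437) - 11 = -5748 - 11 = -5759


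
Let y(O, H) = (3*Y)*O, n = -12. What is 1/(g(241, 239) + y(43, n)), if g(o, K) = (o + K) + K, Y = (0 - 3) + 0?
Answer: 1/332 ≈ 0.0030120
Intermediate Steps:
Y = -3 (Y = -3 + 0 = -3)
g(o, K) = o + 2*K (g(o, K) = (K + o) + K = o + 2*K)
y(O, H) = -9*O (y(O, H) = (3*(-3))*O = -9*O)
1/(g(241, 239) + y(43, n)) = 1/((241 + 2*239) - 9*43) = 1/((241 + 478) - 387) = 1/(719 - 387) = 1/332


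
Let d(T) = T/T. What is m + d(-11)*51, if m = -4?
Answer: 47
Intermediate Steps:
d(T) = 1
m + d(-11)*51 = -4 + 1*51 = -4 + 51 = 47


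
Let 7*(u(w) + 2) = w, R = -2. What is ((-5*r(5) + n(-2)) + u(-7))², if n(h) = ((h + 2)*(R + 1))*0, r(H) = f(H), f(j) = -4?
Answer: 289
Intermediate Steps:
u(w) = -2 + w/7
r(H) = -4
n(h) = 0 (n(h) = ((h + 2)*(-2 + 1))*0 = ((2 + h)*(-1))*0 = (-2 - h)*0 = 0)
((-5*r(5) + n(-2)) + u(-7))² = ((-5*(-4) + 0) + (-2 + (⅐)*(-7)))² = ((20 + 0) + (-2 - 1))² = (20 - 3)² = 17² = 289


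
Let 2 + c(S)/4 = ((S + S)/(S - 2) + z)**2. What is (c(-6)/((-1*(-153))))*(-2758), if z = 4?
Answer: -311654/153 ≈ -2037.0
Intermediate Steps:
c(S) = -8 + 4*(4 + 2*S/(-2 + S))**2 (c(S) = -8 + 4*((S + S)/(S - 2) + 4)**2 = -8 + 4*((2*S)/(-2 + S) + 4)**2 = -8 + 4*(2*S/(-2 + S) + 4)**2 = -8 + 4*(4 + 2*S/(-2 + S))**2)
(c(-6)/((-1*(-153))))*(-2758) = ((8*(28 - 44*(-6) + 17*(-6)**2)/(4 + (-6)**2 - 4*(-6)))/((-1*(-153))))*(-2758) = ((8*(28 + 264 + 17*36)/(4 + 36 + 24))/153)*(-2758) = ((8*(28 + 264 + 612)/64)*(1/153))*(-2758) = ((8*(1/64)*904)*(1/153))*(-2758) = (113*(1/153))*(-2758) = (113/153)*(-2758) = -311654/153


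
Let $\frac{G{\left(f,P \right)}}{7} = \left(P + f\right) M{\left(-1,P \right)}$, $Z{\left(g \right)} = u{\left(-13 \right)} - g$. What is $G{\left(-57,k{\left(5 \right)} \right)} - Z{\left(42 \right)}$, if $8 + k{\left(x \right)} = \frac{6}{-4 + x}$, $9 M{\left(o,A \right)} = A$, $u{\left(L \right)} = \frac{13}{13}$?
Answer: $\frac{1195}{9} \approx 132.78$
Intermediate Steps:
$u{\left(L \right)} = 1$ ($u{\left(L \right)} = 13 \cdot \frac{1}{13} = 1$)
$M{\left(o,A \right)} = \frac{A}{9}$
$k{\left(x \right)} = -8 + \frac{6}{-4 + x}$
$Z{\left(g \right)} = 1 - g$
$G{\left(f,P \right)} = \frac{7 P \left(P + f\right)}{9}$ ($G{\left(f,P \right)} = 7 \left(P + f\right) \frac{P}{9} = 7 \frac{P \left(P + f\right)}{9} = \frac{7 P \left(P + f\right)}{9}$)
$G{\left(-57,k{\left(5 \right)} \right)} - Z{\left(42 \right)} = \frac{7 \frac{2 \left(19 - 20\right)}{-4 + 5} \left(\frac{2 \left(19 - 20\right)}{-4 + 5} - 57\right)}{9} - \left(1 - 42\right) = \frac{7 \frac{2 \left(19 - 20\right)}{1} \left(\frac{2 \left(19 - 20\right)}{1} - 57\right)}{9} - \left(1 - 42\right) = \frac{7 \cdot 2 \cdot 1 \left(-1\right) \left(2 \cdot 1 \left(-1\right) - 57\right)}{9} - -41 = \frac{7}{9} \left(-2\right) \left(-2 - 57\right) + 41 = \frac{7}{9} \left(-2\right) \left(-59\right) + 41 = \frac{826}{9} + 41 = \frac{1195}{9}$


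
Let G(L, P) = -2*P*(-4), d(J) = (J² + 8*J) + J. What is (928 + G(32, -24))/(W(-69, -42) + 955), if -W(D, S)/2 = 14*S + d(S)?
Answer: -736/641 ≈ -1.1482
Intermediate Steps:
d(J) = J² + 9*J
G(L, P) = 8*P
W(D, S) = -28*S - 2*S*(9 + S) (W(D, S) = -2*(14*S + S*(9 + S)) = -28*S - 2*S*(9 + S))
(928 + G(32, -24))/(W(-69, -42) + 955) = (928 + 8*(-24))/(2*(-42)*(-23 - 1*(-42)) + 955) = (928 - 192)/(2*(-42)*(-23 + 42) + 955) = 736/(2*(-42)*19 + 955) = 736/(-1596 + 955) = 736/(-641) = 736*(-1/641) = -736/641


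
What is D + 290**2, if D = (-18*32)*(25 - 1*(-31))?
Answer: 51844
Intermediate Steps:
D = -32256 (D = -576*(25 + 31) = -576*56 = -32256)
D + 290**2 = -32256 + 290**2 = -32256 + 84100 = 51844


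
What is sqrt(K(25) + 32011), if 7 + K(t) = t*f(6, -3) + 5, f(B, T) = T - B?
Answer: 2*sqrt(7946) ≈ 178.28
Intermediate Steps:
K(t) = -2 - 9*t (K(t) = -7 + (t*(-3 - 1*6) + 5) = -7 + (t*(-3 - 6) + 5) = -7 + (t*(-9) + 5) = -7 + (-9*t + 5) = -7 + (5 - 9*t) = -2 - 9*t)
sqrt(K(25) + 32011) = sqrt((-2 - 9*25) + 32011) = sqrt((-2 - 225) + 32011) = sqrt(-227 + 32011) = sqrt(31784) = 2*sqrt(7946)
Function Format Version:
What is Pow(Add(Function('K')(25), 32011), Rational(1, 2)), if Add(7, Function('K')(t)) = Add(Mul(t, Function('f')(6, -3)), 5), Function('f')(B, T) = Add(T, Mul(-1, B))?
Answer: Mul(2, Pow(7946, Rational(1, 2))) ≈ 178.28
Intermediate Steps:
Function('K')(t) = Add(-2, Mul(-9, t)) (Function('K')(t) = Add(-7, Add(Mul(t, Add(-3, Mul(-1, 6))), 5)) = Add(-7, Add(Mul(t, Add(-3, -6)), 5)) = Add(-7, Add(Mul(t, -9), 5)) = Add(-7, Add(Mul(-9, t), 5)) = Add(-7, Add(5, Mul(-9, t))) = Add(-2, Mul(-9, t)))
Pow(Add(Function('K')(25), 32011), Rational(1, 2)) = Pow(Add(Add(-2, Mul(-9, 25)), 32011), Rational(1, 2)) = Pow(Add(Add(-2, -225), 32011), Rational(1, 2)) = Pow(Add(-227, 32011), Rational(1, 2)) = Pow(31784, Rational(1, 2)) = Mul(2, Pow(7946, Rational(1, 2)))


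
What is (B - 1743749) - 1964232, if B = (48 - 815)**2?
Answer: -3119692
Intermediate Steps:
B = 588289 (B = (-767)**2 = 588289)
(B - 1743749) - 1964232 = (588289 - 1743749) - 1964232 = -1155460 - 1964232 = -3119692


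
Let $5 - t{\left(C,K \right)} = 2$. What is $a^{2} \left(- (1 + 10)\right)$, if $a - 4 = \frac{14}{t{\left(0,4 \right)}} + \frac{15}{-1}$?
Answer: $- \frac{3971}{9} \approx -441.22$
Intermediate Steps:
$t{\left(C,K \right)} = 3$ ($t{\left(C,K \right)} = 5 - 2 = 3$)
$a = - \frac{19}{3}$ ($a = 4 + \left(\frac{14}{3} + \frac{15}{-1}\right) = 4 + \left(14 \cdot \frac{1}{3} + 15 \left(-1\right)\right) = 4 + \left(\frac{14}{3} - 15\right) = 4 - \frac{31}{3} = - \frac{19}{3} \approx -6.3333$)
$a^{2} \left(- (1 + 10)\right) = \left(- \frac{19}{3}\right)^{2} \left(- (1 + 10)\right) = \frac{361 \left(\left(-1\right) 11\right)}{9} = \frac{361}{9} \left(-11\right) = - \frac{3971}{9}$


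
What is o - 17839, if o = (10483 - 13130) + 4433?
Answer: -16053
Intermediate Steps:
o = 1786 (o = -2647 + 4433 = 1786)
o - 17839 = 1786 - 17839 = -16053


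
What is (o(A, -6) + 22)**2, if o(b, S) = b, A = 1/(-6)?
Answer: 17161/36 ≈ 476.69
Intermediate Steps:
A = -1/6 ≈ -0.16667
(o(A, -6) + 22)**2 = (-1/6 + 22)**2 = (131/6)**2 = 17161/36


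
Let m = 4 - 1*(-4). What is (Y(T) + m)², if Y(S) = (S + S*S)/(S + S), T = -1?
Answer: 64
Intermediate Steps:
Y(S) = (S + S²)/(2*S) (Y(S) = (S + S²)/((2*S)) = (S + S²)*(1/(2*S)) = (S + S²)/(2*S))
m = 8 (m = 4 + 4 = 8)
(Y(T) + m)² = ((½ + (½)*(-1)) + 8)² = ((½ - ½) + 8)² = (0 + 8)² = 8² = 64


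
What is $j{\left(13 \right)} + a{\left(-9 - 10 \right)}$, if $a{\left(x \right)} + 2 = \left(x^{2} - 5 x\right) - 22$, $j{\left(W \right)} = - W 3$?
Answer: $393$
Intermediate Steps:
$j{\left(W \right)} = - 3 W$
$a{\left(x \right)} = -24 + x^{2} - 5 x$ ($a{\left(x \right)} = -2 - \left(22 - x^{2} + 5 x\right) = -24 + x^{2} - 5 x$)
$j{\left(13 \right)} + a{\left(-9 - 10 \right)} = \left(-3\right) 13 - \left(24 - \left(-9 - 10\right)^{2} + 5 \left(-9 - 10\right)\right) = -39 - \left(-71 - 361\right) = -39 + \left(-24 + 361 + 95\right) = -39 + 432 = 393$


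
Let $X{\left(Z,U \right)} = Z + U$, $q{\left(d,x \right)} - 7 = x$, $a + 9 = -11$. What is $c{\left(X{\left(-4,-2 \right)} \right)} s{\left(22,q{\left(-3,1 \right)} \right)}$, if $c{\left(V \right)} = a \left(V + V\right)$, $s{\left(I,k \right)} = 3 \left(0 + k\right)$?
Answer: $5760$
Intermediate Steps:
$a = -20$ ($a = -9 - 11 = -20$)
$q{\left(d,x \right)} = 7 + x$
$s{\left(I,k \right)} = 3 k$
$X{\left(Z,U \right)} = U + Z$
$c{\left(V \right)} = - 40 V$ ($c{\left(V \right)} = - 20 \left(V + V\right) = - 20 \cdot 2 V = - 40 V$)
$c{\left(X{\left(-4,-2 \right)} \right)} s{\left(22,q{\left(-3,1 \right)} \right)} = - 40 \left(-2 - 4\right) 3 \left(7 + 1\right) = \left(-40\right) \left(-6\right) 3 \cdot 8 = 240 \cdot 24 = 5760$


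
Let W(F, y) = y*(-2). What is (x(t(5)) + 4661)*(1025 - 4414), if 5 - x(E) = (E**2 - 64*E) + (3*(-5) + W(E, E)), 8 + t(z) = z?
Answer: -15162386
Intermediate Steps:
W(F, y) = -2*y
t(z) = -8 + z
x(E) = 20 - E**2 + 66*E (x(E) = 5 - ((E**2 - 64*E) + (3*(-5) - 2*E)) = 5 - ((E**2 - 64*E) + (-15 - 2*E)) = 5 - (-15 + E**2 - 66*E) = 5 + (15 - E**2 + 66*E) = 20 - E**2 + 66*E)
(x(t(5)) + 4661)*(1025 - 4414) = ((20 - (-8 + 5)**2 + 66*(-8 + 5)) + 4661)*(1025 - 4414) = ((20 - 1*(-3)**2 + 66*(-3)) + 4661)*(-3389) = ((20 - 1*9 - 198) + 4661)*(-3389) = ((20 - 9 - 198) + 4661)*(-3389) = (-187 + 4661)*(-3389) = 4474*(-3389) = -15162386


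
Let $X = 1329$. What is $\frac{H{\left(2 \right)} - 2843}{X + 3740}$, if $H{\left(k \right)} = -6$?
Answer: $- \frac{77}{137} \approx -0.56204$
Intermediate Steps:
$\frac{H{\left(2 \right)} - 2843}{X + 3740} = \frac{-6 - 2843}{1329 + 3740} = - \frac{2849}{5069} = \left(-2849\right) \frac{1}{5069} = - \frac{77}{137}$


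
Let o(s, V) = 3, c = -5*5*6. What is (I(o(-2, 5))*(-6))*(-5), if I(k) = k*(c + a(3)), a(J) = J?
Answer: -13230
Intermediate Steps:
c = -150 (c = -25*6 = -150)
I(k) = -147*k (I(k) = k*(-150 + 3) = k*(-147) = -147*k)
(I(o(-2, 5))*(-6))*(-5) = (-147*3*(-6))*(-5) = -441*(-6)*(-5) = 2646*(-5) = -13230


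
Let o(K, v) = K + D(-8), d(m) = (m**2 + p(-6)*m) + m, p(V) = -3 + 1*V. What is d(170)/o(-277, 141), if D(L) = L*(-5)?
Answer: -9180/79 ≈ -116.20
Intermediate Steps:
p(V) = -3 + V
d(m) = m**2 - 8*m (d(m) = (m**2 + (-3 - 6)*m) + m = (m**2 - 9*m) + m = m**2 - 8*m)
D(L) = -5*L
o(K, v) = 40 + K (o(K, v) = K - 5*(-8) = K + 40 = 40 + K)
d(170)/o(-277, 141) = (170*(-8 + 170))/(40 - 277) = (170*162)/(-237) = 27540*(-1/237) = -9180/79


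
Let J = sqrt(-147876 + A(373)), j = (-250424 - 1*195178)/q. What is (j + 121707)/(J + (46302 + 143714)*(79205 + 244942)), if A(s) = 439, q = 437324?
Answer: 819572580127327303008/414770324698685867240766871 - 26612473233*I*sqrt(147437)/829540649397371734481533742 ≈ 1.976e-6 - 1.2318e-14*I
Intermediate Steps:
j = -222801/218662 (j = (-250424 - 1*195178)/437324 = (-250424 - 195178)*(1/437324) = -445602*1/437324 = -222801/218662 ≈ -1.0189)
J = I*sqrt(147437) (J = sqrt(-147876 + 439) = sqrt(-147437) = I*sqrt(147437) ≈ 383.98*I)
(j + 121707)/(J + (46302 + 143714)*(79205 + 244942)) = (-222801/218662 + 121707)/(I*sqrt(147437) + (46302 + 143714)*(79205 + 244942)) = 26612473233/(218662*(I*sqrt(147437) + 190016*324147)) = 26612473233/(218662*(I*sqrt(147437) + 61593116352)) = 26612473233/(218662*(61593116352 + I*sqrt(147437)))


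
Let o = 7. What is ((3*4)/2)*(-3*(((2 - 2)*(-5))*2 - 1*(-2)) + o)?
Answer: 6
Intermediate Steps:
((3*4)/2)*(-3*(((2 - 2)*(-5))*2 - 1*(-2)) + o) = ((3*4)/2)*(-3*(((2 - 2)*(-5))*2 - 1*(-2)) + 7) = (12*(1/2))*(-3*((0*(-5))*2 + 2) + 7) = 6*(-3*(0*2 + 2) + 7) = 6*(-3*(0 + 2) + 7) = 6*(-3*2 + 7) = 6*(-6 + 7) = 6*1 = 6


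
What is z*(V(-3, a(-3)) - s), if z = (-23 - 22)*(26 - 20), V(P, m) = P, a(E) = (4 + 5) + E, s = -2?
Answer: 270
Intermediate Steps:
a(E) = 9 + E
z = -270 (z = -45*6 = -270)
z*(V(-3, a(-3)) - s) = -270*(-3 - 1*(-2)) = -270*(-3 + 2) = -270*(-1) = 270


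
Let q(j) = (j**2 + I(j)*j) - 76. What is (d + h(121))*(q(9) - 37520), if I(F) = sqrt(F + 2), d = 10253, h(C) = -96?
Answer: -381039855 + 91413*sqrt(11) ≈ -3.8074e+8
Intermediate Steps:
I(F) = sqrt(2 + F)
q(j) = -76 + j**2 + j*sqrt(2 + j) (q(j) = (j**2 + sqrt(2 + j)*j) - 76 = (j**2 + j*sqrt(2 + j)) - 76 = -76 + j**2 + j*sqrt(2 + j))
(d + h(121))*(q(9) - 37520) = (10253 - 96)*((-76 + 9**2 + 9*sqrt(2 + 9)) - 37520) = 10157*((-76 + 81 + 9*sqrt(11)) - 37520) = 10157*((5 + 9*sqrt(11)) - 37520) = 10157*(-37515 + 9*sqrt(11)) = -381039855 + 91413*sqrt(11)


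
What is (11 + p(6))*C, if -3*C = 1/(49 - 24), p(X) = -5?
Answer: -2/25 ≈ -0.080000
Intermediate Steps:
C = -1/75 (C = -1/(3*(49 - 24)) = -1/3/25 = -1/3*1/25 = -1/75 ≈ -0.013333)
(11 + p(6))*C = (11 - 5)*(-1/75) = 6*(-1/75) = -2/25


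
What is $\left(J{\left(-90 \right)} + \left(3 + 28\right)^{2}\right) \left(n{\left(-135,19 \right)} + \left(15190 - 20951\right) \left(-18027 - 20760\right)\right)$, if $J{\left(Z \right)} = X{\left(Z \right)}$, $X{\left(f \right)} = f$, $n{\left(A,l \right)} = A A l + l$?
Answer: $194928233071$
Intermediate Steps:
$n{\left(A,l \right)} = l + l A^{2}$ ($n{\left(A,l \right)} = A^{2} l + l = l A^{2} + l = l + l A^{2}$)
$J{\left(Z \right)} = Z$
$\left(J{\left(-90 \right)} + \left(3 + 28\right)^{2}\right) \left(n{\left(-135,19 \right)} + \left(15190 - 20951\right) \left(-18027 - 20760\right)\right) = \left(-90 + \left(3 + 28\right)^{2}\right) \left(19 \left(1 + \left(-135\right)^{2}\right) + \left(15190 - 20951\right) \left(-18027 - 20760\right)\right) = \left(-90 + 31^{2}\right) \left(19 \left(1 + 18225\right) - -223451907\right) = \left(-90 + 961\right) \left(19 \cdot 18226 + 223451907\right) = 871 \left(346294 + 223451907\right) = 871 \cdot 223798201 = 194928233071$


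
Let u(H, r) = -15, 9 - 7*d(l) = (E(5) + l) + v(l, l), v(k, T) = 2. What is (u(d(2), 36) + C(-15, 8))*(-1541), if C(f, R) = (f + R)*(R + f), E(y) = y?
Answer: -52394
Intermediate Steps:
C(f, R) = (R + f)**2 (C(f, R) = (R + f)*(R + f) = (R + f)**2)
d(l) = 2/7 - l/7 (d(l) = 9/7 - ((5 + l) + 2)/7 = 9/7 - (7 + l)/7 = 9/7 + (-1 - l/7) = 2/7 - l/7)
(u(d(2), 36) + C(-15, 8))*(-1541) = (-15 + (8 - 15)**2)*(-1541) = (-15 + (-7)**2)*(-1541) = (-15 + 49)*(-1541) = 34*(-1541) = -52394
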